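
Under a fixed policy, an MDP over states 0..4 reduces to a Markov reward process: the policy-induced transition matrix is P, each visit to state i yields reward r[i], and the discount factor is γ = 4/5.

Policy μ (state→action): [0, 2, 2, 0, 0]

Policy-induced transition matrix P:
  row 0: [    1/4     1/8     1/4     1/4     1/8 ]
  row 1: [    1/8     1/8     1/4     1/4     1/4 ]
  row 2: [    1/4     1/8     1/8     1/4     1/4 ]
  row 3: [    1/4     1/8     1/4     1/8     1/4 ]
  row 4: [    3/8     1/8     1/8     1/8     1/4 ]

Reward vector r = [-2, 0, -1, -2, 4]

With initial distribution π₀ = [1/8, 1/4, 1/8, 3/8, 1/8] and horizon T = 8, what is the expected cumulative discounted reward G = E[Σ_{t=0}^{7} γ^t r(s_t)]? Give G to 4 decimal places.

G = -1.3016

t=0: π = [0.1250, 0.2500, 0.1250, 0.3750, 0.1250], E[r] = -0.6250, γ^t·E[r] = -0.625000, running G = -0.625000
t=1: π = [0.2344, 0.1250, 0.2188, 0.1875, 0.2344], E[r] = -0.1250, γ^t·E[r] = -0.100000, running G = -0.725000
t=2: π = [0.2637, 0.1250, 0.1934, 0.1973, 0.2207], E[r] = -0.2324, γ^t·E[r] = -0.148750, running G = -0.873750
t=3: π = [0.2620, 0.1250, 0.1982, 0.1978, 0.2170], E[r] = -0.2495, γ^t·E[r] = -0.127750, running G = -1.001500
t=4: π = [0.2615, 0.1250, 0.1981, 0.1982, 0.2173], E[r] = -0.2484, γ^t·E[r] = -0.101738, running G = -1.103238
t=5: π = [0.2615, 0.1250, 0.1981, 0.1981, 0.2173], E[r] = -0.2480, γ^t·E[r] = -0.081280, running G = -1.184518
t=6: π = [0.2615, 0.1250, 0.1981, 0.1981, 0.2173], E[r] = -0.2481, γ^t·E[r] = -0.065031, running G = -1.249548
t=7: π = [0.2615, 0.1250, 0.1981, 0.1981, 0.2173], E[r] = -0.2481, γ^t·E[r] = -0.052026, running G = -1.301574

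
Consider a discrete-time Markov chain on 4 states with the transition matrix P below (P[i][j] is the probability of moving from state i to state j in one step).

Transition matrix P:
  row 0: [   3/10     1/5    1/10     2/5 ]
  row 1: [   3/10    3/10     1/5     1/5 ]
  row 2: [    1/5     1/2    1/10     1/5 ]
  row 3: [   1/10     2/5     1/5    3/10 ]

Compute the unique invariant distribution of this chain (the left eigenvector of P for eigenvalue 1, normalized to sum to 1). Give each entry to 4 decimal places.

Balance equations π_j = Σ_i π_i·P[i][j]:
  π_0 = 3/10·π_0 + 3/10·π_1 + 1/5·π_2 + 1/10·π_3
  π_1 = 1/5·π_0 + 3/10·π_1 + 1/2·π_2 + 2/5·π_3
  π_2 = 1/10·π_0 + 1/5·π_1 + 1/10·π_2 + 1/5·π_3
  normalize: π_0 + π_1 + π_2 + π_3 = 1
Solving the linear system gives exactly π = [47/205, 69/205, 33/205, 56/205].

π = [0.2293, 0.3366, 0.1610, 0.2732]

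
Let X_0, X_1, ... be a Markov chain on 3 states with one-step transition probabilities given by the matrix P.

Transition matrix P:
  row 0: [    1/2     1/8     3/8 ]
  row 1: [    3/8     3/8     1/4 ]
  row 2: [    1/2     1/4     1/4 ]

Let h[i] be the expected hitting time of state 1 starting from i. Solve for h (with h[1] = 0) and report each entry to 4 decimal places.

h = [6.0000, 0.0000, 5.3333]

First-step conditioning: h[1] = 0; for i ≠ 1, h[i] = 1 + Σ_k P[i][k]·h[k].
  h[0] = 1 + 1/2·h[0] + 3/8·h[2]
  h[2] = 1 + 1/2·h[0] + 1/4·h[2]
Solving the 2×2 linear system over states ≠ 1 gives exactly h = [6, 0, 16/3] (h[1] = 0 is the target).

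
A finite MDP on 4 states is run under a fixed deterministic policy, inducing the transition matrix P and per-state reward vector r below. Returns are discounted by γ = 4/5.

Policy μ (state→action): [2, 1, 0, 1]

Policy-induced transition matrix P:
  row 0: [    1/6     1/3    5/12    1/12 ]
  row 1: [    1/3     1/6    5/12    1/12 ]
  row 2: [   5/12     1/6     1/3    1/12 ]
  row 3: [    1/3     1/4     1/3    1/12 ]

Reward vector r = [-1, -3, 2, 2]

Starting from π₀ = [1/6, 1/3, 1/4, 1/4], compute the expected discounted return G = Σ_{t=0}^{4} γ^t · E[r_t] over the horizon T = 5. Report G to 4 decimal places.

t=0: π = [0.1667, 0.3333, 0.2500, 0.2500], E[r] = -0.1667, γ^t·E[r] = -0.166667, running G = -0.166667
t=1: π = [0.3264, 0.2153, 0.3750, 0.0833], E[r] = -0.0556, γ^t·E[r] = -0.044444, running G = -0.211111
t=2: π = [0.3102, 0.2280, 0.3785, 0.0833], E[r] = -0.0706, γ^t·E[r] = -0.045185, running G = -0.256296
t=3: π = [0.3132, 0.2253, 0.3782, 0.0833], E[r] = -0.0661, γ^t·E[r] = -0.033827, running G = -0.290123
t=4: π = [0.3127, 0.2258, 0.3782, 0.0833], E[r] = -0.0670, γ^t·E[r] = -0.027440, running G = -0.317564

G = -0.3176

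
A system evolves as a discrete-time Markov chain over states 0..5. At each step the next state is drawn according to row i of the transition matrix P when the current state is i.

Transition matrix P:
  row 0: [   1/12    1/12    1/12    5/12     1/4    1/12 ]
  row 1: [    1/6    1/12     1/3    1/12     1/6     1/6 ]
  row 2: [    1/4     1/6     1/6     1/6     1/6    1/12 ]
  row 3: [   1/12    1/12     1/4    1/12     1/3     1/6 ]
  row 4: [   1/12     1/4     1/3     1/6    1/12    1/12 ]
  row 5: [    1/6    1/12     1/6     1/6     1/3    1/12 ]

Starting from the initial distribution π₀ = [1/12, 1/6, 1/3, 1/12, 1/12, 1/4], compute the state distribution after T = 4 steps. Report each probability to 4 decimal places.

π = [0.1420, 0.1373, 0.2271, 0.1761, 0.2083, 0.1092]

t=0: π = [0.0833, 0.1667, 0.3333, 0.0833, 0.0833, 0.2500]
t=1: π = [0.1736, 0.1250, 0.2083, 0.1667, 0.2222, 0.1042]
t=2: π = [0.1372, 0.1377, 0.2240, 0.1858, 0.2078, 0.1076]
t=3: π = [0.1411, 0.1366, 0.2283, 0.1740, 0.2097, 0.1103]
t=4: π = [0.1420, 0.1373, 0.2271, 0.1761, 0.2083, 0.1092]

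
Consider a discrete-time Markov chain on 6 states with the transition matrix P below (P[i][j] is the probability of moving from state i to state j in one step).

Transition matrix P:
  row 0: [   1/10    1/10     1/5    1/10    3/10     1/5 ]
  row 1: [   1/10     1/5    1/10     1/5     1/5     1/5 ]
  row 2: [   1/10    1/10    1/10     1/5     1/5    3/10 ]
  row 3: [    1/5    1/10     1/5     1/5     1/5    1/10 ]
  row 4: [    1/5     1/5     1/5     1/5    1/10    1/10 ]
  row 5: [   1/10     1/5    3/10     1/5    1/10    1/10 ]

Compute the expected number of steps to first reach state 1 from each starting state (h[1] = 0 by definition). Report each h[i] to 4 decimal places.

h = [7.3636, 0.0000, 7.3749, 7.4872, 6.8066, 6.8077]

First-step conditioning: h[1] = 0; for i ≠ 1, h[i] = 1 + Σ_k P[i][k]·h[k].
  h[0] = 1 + 1/10·h[0] + 1/5·h[2] + 1/10·h[3] + 3/10·h[4] + 1/5·h[5]
  h[2] = 1 + 1/10·h[0] + 1/10·h[2] + 1/5·h[3] + 1/5·h[4] + 3/10·h[5]
  h[3] = 1 + 1/5·h[0] + 1/5·h[2] + 1/5·h[3] + 1/5·h[4] + 1/10·h[5]
  h[4] = 1 + 1/5·h[0] + 1/5·h[2] + 1/5·h[3] + 1/10·h[4] + 1/10·h[5]
  h[5] = 1 + 1/10·h[0] + 3/10·h[2] + 1/5·h[3] + 1/10·h[4] + 1/10·h[5]
Solving the 5×5 linear system over states ≠ 1 gives exactly h = [12982/1763, 0, 13002/1763, 13200/1763, 12000/1763, 12002/1763] (h[1] = 0 is the target).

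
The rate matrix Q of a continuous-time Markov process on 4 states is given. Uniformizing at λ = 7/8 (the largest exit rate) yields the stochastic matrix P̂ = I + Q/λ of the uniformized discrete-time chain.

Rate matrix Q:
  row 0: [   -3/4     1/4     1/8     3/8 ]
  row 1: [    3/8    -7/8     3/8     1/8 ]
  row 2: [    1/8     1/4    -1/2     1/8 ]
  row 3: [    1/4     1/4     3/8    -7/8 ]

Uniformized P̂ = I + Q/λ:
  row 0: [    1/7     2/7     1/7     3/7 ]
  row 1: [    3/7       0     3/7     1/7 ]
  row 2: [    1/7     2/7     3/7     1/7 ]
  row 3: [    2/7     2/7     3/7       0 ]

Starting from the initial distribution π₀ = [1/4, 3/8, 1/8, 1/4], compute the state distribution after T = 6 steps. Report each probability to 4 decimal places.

t=0: π = [0.2500, 0.3750, 0.1250, 0.2500]
t=1: π = [0.2857, 0.1786, 0.3571, 0.1786]
t=2: π = [0.2194, 0.2347, 0.3469, 0.1990]
t=3: π = [0.2383, 0.2187, 0.3659, 0.1771]
t=4: π = [0.2306, 0.2232, 0.3605, 0.1857]
t=5: π = [0.2332, 0.2219, 0.3627, 0.1822]
t=6: π = [0.2323, 0.2223, 0.3620, 0.1834]

π = [0.2323, 0.2223, 0.3620, 0.1834]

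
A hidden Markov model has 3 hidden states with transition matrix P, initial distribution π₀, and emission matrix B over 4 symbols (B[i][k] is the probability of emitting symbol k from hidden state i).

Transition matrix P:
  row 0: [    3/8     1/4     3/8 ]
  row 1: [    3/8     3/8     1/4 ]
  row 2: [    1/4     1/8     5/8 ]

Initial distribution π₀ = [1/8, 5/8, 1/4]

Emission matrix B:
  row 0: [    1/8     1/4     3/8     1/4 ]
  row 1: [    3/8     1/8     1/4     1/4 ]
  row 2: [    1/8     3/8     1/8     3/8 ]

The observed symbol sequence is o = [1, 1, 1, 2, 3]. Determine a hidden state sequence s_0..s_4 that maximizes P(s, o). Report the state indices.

t=0: δ = [3.125e-02, 7.812e-02, 9.375e-02]  (obs o_0=1)
t=1: δ = [7.324e-03, 3.662e-03, 2.197e-02]  ψ = [1, 1, 2]  (obs o_1=1)
t=2: δ = [1.373e-03, 3.433e-04, 5.150e-03]  ψ = [2, 2, 2]  (obs o_2=1)
t=3: δ = [4.828e-04, 1.609e-04, 4.023e-04]  ψ = [2, 2, 2]  (obs o_3=2)
t=4: δ = [4.526e-05, 3.017e-05, 9.430e-05]  ψ = [0, 0, 2]  (obs o_4=3)
backtrack: best end state = 2; path = [2, 2, 2, 2, 2]

path = [2, 2, 2, 2, 2]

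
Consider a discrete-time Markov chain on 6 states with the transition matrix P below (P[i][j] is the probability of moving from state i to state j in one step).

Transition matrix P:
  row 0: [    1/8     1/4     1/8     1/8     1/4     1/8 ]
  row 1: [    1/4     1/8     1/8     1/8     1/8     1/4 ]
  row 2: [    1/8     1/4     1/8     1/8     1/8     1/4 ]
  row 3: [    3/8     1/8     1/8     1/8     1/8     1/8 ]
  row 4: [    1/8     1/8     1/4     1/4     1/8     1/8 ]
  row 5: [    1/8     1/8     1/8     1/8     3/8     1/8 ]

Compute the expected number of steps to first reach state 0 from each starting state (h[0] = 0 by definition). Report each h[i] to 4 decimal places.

h = [0.0000, 4.8738, 5.4831, 4.1826, 5.3908, 5.5303]

First-step conditioning: h[0] = 0; for i ≠ 0, h[i] = 1 + Σ_k P[i][k]·h[k].
  h[1] = 1 + 1/8·h[1] + 1/8·h[2] + 1/8·h[3] + 1/8·h[4] + 1/4·h[5]
  h[2] = 1 + 1/4·h[1] + 1/8·h[2] + 1/8·h[3] + 1/8·h[4] + 1/4·h[5]
  h[3] = 1 + 1/8·h[1] + 1/8·h[2] + 1/8·h[3] + 1/8·h[4] + 1/8·h[5]
  h[4] = 1 + 1/8·h[1] + 1/4·h[2] + 1/4·h[3] + 1/8·h[4] + 1/8·h[5]
  h[5] = 1 + 1/8·h[1] + 1/8·h[2] + 1/8·h[3] + 3/8·h[4] + 1/8·h[5]
Solving the 5×5 linear system over states ≠ 0 gives exactly h = [0, 1584/325, 1782/325, 4078/975, 1752/325, 5392/975] (h[0] = 0 is the target).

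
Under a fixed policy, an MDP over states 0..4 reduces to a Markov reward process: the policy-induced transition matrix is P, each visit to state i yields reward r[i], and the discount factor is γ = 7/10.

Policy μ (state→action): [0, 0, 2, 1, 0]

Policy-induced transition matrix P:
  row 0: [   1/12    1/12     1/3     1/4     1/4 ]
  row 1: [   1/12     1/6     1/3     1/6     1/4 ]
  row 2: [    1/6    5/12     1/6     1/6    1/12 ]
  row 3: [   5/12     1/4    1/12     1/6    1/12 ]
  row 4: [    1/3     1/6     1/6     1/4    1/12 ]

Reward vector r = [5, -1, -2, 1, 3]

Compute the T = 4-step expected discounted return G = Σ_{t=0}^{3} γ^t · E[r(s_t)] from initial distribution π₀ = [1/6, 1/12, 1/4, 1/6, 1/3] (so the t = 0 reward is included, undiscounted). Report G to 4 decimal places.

t=0: π = [0.1667, 0.0833, 0.2500, 0.1667, 0.3333], E[r] = 1.4167, γ^t·E[r] = 1.416667, running G = 1.416667
t=1: π = [0.2431, 0.2292, 0.1944, 0.2083, 0.1250], E[r] = 1.1806, γ^t·E[r] = 0.826389, running G = 2.243056
t=2: π = [0.2002, 0.2124, 0.2280, 0.1973, 0.1620], E[r] = 1.0162, γ^t·E[r] = 0.497940, running G = 2.740995
t=3: π = [0.2086, 0.2234, 0.2190, 0.1969, 0.1521], E[r] = 1.0349, γ^t·E[r] = 0.354959, running G = 3.095955

G = 3.0960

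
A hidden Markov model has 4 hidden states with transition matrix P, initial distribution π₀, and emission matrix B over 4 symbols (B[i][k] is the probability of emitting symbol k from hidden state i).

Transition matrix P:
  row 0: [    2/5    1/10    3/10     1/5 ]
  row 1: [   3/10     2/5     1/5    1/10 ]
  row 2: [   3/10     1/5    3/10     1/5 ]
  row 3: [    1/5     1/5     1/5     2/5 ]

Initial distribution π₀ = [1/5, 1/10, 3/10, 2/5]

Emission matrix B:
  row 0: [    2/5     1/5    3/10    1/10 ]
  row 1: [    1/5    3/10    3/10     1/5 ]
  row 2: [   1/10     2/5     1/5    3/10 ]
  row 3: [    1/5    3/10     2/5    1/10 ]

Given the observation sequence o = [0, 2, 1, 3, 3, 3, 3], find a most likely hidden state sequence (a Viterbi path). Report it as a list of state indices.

t=0: δ = [8.000e-02, 2.000e-02, 3.000e-02, 8.000e-02]  (obs o_0=0)
t=1: δ = [9.600e-03, 4.800e-03, 4.800e-03, 1.280e-02]  ψ = [0, 3, 0, 3]  (obs o_1=2)
t=2: δ = [7.680e-04, 7.680e-04, 1.152e-03, 1.536e-03]  ψ = [0, 3, 0, 3]  (obs o_2=1)
t=3: δ = [3.456e-05, 6.144e-05, 1.037e-04, 6.144e-05]  ψ = [2, 1, 2, 3]  (obs o_3=3)
t=4: δ = [3.110e-06, 4.915e-06, 9.331e-06, 2.458e-06]  ψ = [2, 1, 2, 3]  (obs o_4=3)
t=5: δ = [2.799e-07, 3.932e-07, 8.398e-07, 1.866e-07]  ψ = [2, 1, 2, 2]  (obs o_5=3)
t=6: δ = [2.519e-08, 3.359e-08, 7.558e-08, 1.680e-08]  ψ = [2, 2, 2, 2]  (obs o_6=3)
backtrack: best end state = 2; path = [0, 0, 2, 2, 2, 2, 2]

path = [0, 0, 2, 2, 2, 2, 2]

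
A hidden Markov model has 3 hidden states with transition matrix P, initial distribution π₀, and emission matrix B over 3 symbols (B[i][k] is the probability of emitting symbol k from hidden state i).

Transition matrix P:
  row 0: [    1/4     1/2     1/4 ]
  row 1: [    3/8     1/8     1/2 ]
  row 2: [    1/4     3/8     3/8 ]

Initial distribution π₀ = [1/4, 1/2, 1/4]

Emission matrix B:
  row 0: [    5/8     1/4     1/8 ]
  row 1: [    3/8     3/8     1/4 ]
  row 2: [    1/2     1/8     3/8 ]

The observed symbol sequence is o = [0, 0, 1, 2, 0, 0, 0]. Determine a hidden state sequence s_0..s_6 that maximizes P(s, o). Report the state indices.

path = [1, 0, 1, 2, 0, 1, 2]

t=0: δ = [1.562e-01, 1.875e-01, 1.250e-01]  (obs o_0=0)
t=1: δ = [4.395e-02, 2.930e-02, 4.688e-02]  ψ = [1, 0, 1]  (obs o_1=0)
t=2: δ = [2.930e-03, 8.240e-03, 2.197e-03]  ψ = [2, 0, 2]  (obs o_2=1)
t=3: δ = [3.862e-04, 3.662e-04, 1.545e-03]  ψ = [1, 0, 1]  (obs o_3=2)
t=4: δ = [2.414e-04, 2.173e-04, 2.897e-04]  ψ = [2, 2, 2]  (obs o_4=0)
t=5: δ = [5.092e-05, 4.526e-05, 5.431e-05]  ψ = [1, 0, 1]  (obs o_5=0)
t=6: δ = [1.061e-05, 9.548e-06, 1.132e-05]  ψ = [1, 0, 1]  (obs o_6=0)
backtrack: best end state = 2; path = [1, 0, 1, 2, 0, 1, 2]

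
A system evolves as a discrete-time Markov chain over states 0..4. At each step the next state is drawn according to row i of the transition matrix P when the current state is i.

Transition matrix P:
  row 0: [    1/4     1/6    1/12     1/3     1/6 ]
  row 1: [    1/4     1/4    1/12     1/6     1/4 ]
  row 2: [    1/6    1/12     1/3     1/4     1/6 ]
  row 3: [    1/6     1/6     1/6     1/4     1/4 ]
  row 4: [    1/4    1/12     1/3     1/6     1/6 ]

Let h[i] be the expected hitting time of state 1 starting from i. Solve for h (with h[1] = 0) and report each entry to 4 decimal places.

First-step conditioning: h[1] = 0; for i ≠ 1, h[i] = 1 + Σ_k P[i][k]·h[k].
  h[0] = 1 + 1/4·h[0] + 1/12·h[2] + 1/3·h[3] + 1/6·h[4]
  h[2] = 1 + 1/6·h[0] + 1/3·h[2] + 1/4·h[3] + 1/6·h[4]
  h[3] = 1 + 1/6·h[0] + 1/6·h[2] + 1/4·h[3] + 1/4·h[4]
  h[4] = 1 + 1/4·h[0] + 1/3·h[2] + 1/6·h[3] + 1/6·h[4]
Solving the 4×4 linear system over states ≠ 1 gives exactly h = [17244/2311, 0, 19128/2311, 17532/2311, 19104/2311] (h[1] = 0 is the target).

h = [7.4617, 0.0000, 8.2769, 7.5863, 8.2666]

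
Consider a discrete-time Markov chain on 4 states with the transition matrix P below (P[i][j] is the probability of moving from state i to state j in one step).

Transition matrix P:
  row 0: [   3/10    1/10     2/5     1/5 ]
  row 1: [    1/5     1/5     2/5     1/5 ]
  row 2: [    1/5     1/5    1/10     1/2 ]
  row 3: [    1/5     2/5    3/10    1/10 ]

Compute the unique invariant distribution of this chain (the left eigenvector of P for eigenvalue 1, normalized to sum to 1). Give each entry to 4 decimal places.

Balance equations π_j = Σ_i π_i·P[i][j]:
  π_0 = 3/10·π_0 + 1/5·π_1 + 1/5·π_2 + 1/5·π_3
  π_1 = 1/10·π_0 + 1/5·π_1 + 1/5·π_2 + 2/5·π_3
  π_2 = 2/5·π_0 + 2/5·π_1 + 1/10·π_2 + 3/10·π_3
  normalize: π_0 + π_1 + π_2 + π_3 = 1
Solving the linear system gives exactly π = [2/9, 151/657, 21/73, 19/73].

π = [0.2222, 0.2298, 0.2877, 0.2603]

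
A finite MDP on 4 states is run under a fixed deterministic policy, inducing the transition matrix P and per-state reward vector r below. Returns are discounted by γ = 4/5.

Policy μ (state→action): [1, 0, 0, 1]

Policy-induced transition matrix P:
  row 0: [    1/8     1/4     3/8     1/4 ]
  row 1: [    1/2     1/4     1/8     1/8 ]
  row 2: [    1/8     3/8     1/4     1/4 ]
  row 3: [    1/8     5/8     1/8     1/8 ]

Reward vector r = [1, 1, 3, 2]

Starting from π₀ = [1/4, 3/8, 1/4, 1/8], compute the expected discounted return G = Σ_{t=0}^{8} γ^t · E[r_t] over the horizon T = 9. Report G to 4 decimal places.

t=0: π = [0.2500, 0.3750, 0.2500, 0.1250], E[r] = 1.6250, γ^t·E[r] = 1.625000, running G = 1.625000
t=1: π = [0.2656, 0.3281, 0.2188, 0.1875], E[r] = 1.6250, γ^t·E[r] = 1.300000, running G = 2.925000
t=2: π = [0.2480, 0.3477, 0.2188, 0.1855], E[r] = 1.6230, γ^t·E[r] = 1.038750, running G = 3.963750
t=3: π = [0.2554, 0.3469, 0.2144, 0.1833], E[r] = 1.6121, γ^t·E[r] = 0.825375, running G = 4.789125
t=4: π = [0.2551, 0.3456, 0.2156, 0.1837], E[r] = 1.6150, γ^t·E[r] = 0.661500, running G = 5.450625
t=5: π = [0.2546, 0.3458, 0.2157, 0.1838], E[r] = 1.6153, γ^t·E[r] = 0.529301, running G = 5.979926
t=6: π = [0.2547, 0.3459, 0.2156, 0.1838], E[r] = 1.6150, γ^t·E[r] = 0.423366, running G = 6.403292
t=7: π = [0.2547, 0.3459, 0.2156, 0.1838], E[r] = 1.6150, γ^t·E[r] = 0.338698, running G = 6.741990
t=8: π = [0.2547, 0.3459, 0.2156, 0.1838], E[r] = 1.6151, γ^t·E[r] = 0.270961, running G = 7.012951

G = 7.0130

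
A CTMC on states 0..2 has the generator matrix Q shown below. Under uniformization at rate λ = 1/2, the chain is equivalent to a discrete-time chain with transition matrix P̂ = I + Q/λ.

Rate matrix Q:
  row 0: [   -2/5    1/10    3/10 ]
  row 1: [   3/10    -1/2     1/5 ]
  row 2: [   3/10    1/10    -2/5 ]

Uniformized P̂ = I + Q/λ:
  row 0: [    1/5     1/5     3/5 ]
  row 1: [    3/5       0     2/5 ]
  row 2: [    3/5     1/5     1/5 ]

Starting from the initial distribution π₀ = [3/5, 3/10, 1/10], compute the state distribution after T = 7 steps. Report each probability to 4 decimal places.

π = [0.4283, 0.1667, 0.4050]

t=0: π = [0.6000, 0.3000, 0.1000]
t=1: π = [0.3600, 0.1400, 0.5000]
t=2: π = [0.4560, 0.1720, 0.3720]
t=3: π = [0.4176, 0.1656, 0.4168]
t=4: π = [0.4330, 0.1669, 0.4002]
t=5: π = [0.4268, 0.1666, 0.4066]
t=6: π = [0.4293, 0.1667, 0.4041]
t=7: π = [0.4283, 0.1667, 0.4050]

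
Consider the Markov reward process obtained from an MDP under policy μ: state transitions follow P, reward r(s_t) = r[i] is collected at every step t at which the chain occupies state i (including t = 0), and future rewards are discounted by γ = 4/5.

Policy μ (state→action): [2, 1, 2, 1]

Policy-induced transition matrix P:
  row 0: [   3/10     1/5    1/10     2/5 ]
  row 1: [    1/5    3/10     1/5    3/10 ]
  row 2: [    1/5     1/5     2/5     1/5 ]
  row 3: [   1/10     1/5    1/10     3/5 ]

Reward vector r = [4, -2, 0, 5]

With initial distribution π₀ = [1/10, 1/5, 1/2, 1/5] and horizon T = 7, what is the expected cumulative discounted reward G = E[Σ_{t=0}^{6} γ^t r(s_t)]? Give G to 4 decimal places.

G = 7.5626

t=0: π = [0.1000, 0.2000, 0.5000, 0.2000], E[r] = 1.0000, γ^t·E[r] = 1.000000, running G = 1.000000
t=1: π = [0.1900, 0.2200, 0.2700, 0.3200], E[r] = 1.9200, γ^t·E[r] = 1.536000, running G = 2.536000
t=2: π = [0.1870, 0.2220, 0.2030, 0.3880], E[r] = 2.2440, γ^t·E[r] = 1.436160, running G = 3.972160
t=3: π = [0.1799, 0.2222, 0.1831, 0.4148], E[r] = 2.3492, γ^t·E[r] = 1.202790, running G = 5.174950
t=4: π = [0.1765, 0.2222, 0.1772, 0.4241], E[r] = 2.3822, γ^t·E[r] = 0.975749, running G = 6.150700
t=5: π = [0.1752, 0.2222, 0.1754, 0.4272], E[r] = 2.3924, γ^t·E[r] = 0.783932, running G = 6.934632
t=6: π = [0.1748, 0.2222, 0.1748, 0.4281], E[r] = 2.3955, γ^t·E[r] = 0.627960, running G = 7.562592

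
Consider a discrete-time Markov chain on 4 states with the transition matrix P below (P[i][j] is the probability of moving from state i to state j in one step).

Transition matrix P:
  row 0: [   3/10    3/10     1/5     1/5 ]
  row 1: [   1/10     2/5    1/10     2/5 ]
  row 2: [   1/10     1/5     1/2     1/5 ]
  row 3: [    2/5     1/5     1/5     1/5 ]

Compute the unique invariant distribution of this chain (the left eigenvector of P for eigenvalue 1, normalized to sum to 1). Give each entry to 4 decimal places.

Balance equations π_j = Σ_i π_i·P[i][j]:
  π_0 = 3/10·π_0 + 1/10·π_1 + 1/10·π_2 + 2/5·π_3
  π_1 = 3/10·π_0 + 2/5·π_1 + 1/5·π_2 + 1/5·π_3
  π_2 = 1/5·π_0 + 1/10·π_1 + 1/2·π_2 + 1/5·π_3
  normalize: π_0 + π_1 + π_2 + π_3 = 1
Solving the linear system gives exactly π = [70/317, 88/317, 78/317, 81/317].

π = [0.2208, 0.2776, 0.2461, 0.2555]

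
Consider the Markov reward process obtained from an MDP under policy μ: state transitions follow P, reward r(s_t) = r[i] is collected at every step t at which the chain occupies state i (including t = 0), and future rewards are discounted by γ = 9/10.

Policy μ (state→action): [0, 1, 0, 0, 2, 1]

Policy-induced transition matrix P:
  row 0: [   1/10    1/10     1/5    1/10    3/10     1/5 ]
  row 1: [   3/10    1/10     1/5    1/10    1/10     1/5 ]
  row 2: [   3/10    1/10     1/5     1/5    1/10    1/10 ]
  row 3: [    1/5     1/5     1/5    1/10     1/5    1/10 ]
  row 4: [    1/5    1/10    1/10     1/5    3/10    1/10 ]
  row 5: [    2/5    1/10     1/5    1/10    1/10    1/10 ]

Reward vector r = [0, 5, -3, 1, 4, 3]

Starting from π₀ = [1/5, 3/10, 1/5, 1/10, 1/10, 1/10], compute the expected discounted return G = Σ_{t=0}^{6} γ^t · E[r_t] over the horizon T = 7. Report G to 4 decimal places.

G = 7.3477

t=0: π = [0.2000, 0.3000, 0.2000, 0.1000, 0.1000, 0.1000], E[r] = 1.7000, γ^t·E[r] = 1.700000, running G = 1.700000
t=1: π = [0.2500, 0.1100, 0.1900, 0.1300, 0.1700, 0.1500], E[r] = 1.2400, γ^t·E[r] = 1.116000, running G = 2.816000
t=2: π = [0.2350, 0.1130, 0.1830, 0.1360, 0.1970, 0.1360], E[r] = 1.3480, γ^t·E[r] = 1.091880, running G = 3.907880
t=3: π = [0.2333, 0.1136, 0.1803, 0.1380, 0.2000, 0.1348], E[r] = 1.3695, γ^t·E[r] = 0.998366, running G = 4.906246
t=4: π = [0.2330, 0.1138, 0.1800, 0.1380, 0.2005, 0.1347], E[r] = 1.3729, γ^t·E[r] = 0.900786, running G = 5.807031
t=5: π = [0.2330, 0.1138, 0.1800, 0.1380, 0.2005, 0.1347], E[r] = 1.3732, γ^t·E[r] = 0.810885, running G = 6.617917
t=6: π = [0.2330, 0.1138, 0.1800, 0.1380, 0.2005, 0.1347], E[r] = 1.3733, γ^t·E[r] = 0.729825, running G = 7.347741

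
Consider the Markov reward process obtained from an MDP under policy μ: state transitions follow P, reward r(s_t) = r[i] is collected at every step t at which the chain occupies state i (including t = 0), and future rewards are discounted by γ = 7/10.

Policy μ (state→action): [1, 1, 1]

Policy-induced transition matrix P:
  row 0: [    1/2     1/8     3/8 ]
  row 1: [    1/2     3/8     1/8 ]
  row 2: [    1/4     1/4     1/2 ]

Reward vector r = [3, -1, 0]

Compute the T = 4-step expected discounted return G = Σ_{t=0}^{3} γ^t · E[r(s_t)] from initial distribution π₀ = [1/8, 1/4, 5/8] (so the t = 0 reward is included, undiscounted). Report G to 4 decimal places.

t=0: π = [0.1250, 0.2500, 0.6250], E[r] = 0.1250, γ^t·E[r] = 0.125000, running G = 0.125000
t=1: π = [0.3438, 0.2656, 0.3906], E[r] = 0.7656, γ^t·E[r] = 0.535938, running G = 0.660938
t=2: π = [0.4023, 0.2402, 0.3574], E[r] = 0.9668, γ^t·E[r] = 0.473730, running G = 1.134668
t=3: π = [0.4106, 0.2297, 0.3596], E[r] = 1.0022, γ^t·E[r] = 0.343754, running G = 1.478422

G = 1.4784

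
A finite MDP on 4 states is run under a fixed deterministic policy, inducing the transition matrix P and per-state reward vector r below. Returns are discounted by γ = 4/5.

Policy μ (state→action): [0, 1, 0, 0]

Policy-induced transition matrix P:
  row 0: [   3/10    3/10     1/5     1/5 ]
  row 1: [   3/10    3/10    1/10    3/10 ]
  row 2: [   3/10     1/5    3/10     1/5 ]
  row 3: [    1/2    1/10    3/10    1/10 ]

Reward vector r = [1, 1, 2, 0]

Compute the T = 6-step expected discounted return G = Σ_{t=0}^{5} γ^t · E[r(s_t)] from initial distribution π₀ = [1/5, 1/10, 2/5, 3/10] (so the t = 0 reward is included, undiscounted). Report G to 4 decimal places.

G = 3.8863

t=0: π = [0.2000, 0.1000, 0.4000, 0.3000], E[r] = 1.1000, γ^t·E[r] = 1.100000, running G = 1.100000
t=1: π = [0.3600, 0.2000, 0.2600, 0.1800], E[r] = 1.0800, γ^t·E[r] = 0.864000, running G = 1.964000
t=2: π = [0.3360, 0.2380, 0.2240, 0.2020], E[r] = 1.0220, γ^t·E[r] = 0.654080, running G = 2.618080
t=3: π = [0.3404, 0.2372, 0.2188, 0.2036], E[r] = 1.0152, γ^t·E[r] = 0.519782, running G = 3.137862
t=4: π = [0.3407, 0.2374, 0.2185, 0.2034], E[r] = 1.0152, γ^t·E[r] = 0.415810, running G = 3.553672
t=5: π = [0.3407, 0.2375, 0.2184, 0.2034], E[r] = 1.0150, γ^t·E[r] = 0.332610, running G = 3.886282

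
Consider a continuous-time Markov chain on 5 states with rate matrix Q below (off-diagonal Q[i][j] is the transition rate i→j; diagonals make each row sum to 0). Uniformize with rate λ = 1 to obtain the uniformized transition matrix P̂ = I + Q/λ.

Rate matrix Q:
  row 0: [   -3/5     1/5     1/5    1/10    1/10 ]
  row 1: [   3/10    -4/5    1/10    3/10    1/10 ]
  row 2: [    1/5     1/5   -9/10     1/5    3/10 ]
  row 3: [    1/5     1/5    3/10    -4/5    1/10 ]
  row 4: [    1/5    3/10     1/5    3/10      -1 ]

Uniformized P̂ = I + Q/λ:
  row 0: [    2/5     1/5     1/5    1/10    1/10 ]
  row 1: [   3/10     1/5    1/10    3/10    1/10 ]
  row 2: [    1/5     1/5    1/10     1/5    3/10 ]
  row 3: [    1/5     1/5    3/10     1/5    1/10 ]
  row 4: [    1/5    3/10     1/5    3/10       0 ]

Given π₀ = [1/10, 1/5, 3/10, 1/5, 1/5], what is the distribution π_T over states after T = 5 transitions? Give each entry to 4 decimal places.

π = [0.2765, 0.2124, 0.1812, 0.2060, 0.1239]

t=0: π = [0.1000, 0.2000, 0.3000, 0.2000, 0.2000]
t=1: π = [0.2400, 0.2200, 0.1700, 0.2300, 0.1400]
t=2: π = [0.2700, 0.2140, 0.1840, 0.2120, 0.1200]
t=3: π = [0.2754, 0.2120, 0.1814, 0.2064, 0.1248]
t=4: π = [0.2763, 0.2125, 0.1813, 0.2061, 0.1238]
t=5: π = [0.2765, 0.2124, 0.1812, 0.2060, 0.1239]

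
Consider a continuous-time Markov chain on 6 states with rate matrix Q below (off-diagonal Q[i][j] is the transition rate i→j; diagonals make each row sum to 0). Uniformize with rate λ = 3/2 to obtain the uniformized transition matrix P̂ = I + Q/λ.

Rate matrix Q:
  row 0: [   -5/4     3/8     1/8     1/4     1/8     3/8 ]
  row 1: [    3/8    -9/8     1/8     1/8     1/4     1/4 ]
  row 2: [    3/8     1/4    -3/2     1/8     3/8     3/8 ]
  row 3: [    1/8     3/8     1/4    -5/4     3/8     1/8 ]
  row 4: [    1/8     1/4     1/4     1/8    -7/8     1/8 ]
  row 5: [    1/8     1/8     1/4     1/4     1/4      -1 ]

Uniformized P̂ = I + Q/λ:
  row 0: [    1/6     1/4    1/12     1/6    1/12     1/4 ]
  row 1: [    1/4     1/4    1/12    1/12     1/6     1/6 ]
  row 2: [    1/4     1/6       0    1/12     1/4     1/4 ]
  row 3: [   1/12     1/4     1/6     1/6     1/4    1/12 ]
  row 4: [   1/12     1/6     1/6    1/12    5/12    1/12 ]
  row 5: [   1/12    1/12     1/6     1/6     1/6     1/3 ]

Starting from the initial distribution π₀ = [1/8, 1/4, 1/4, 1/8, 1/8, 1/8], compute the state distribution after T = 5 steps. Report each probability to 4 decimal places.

t=0: π = [0.1250, 0.2500, 0.2500, 0.1250, 0.1250, 0.1250]
t=1: π = [0.1771, 0.1979, 0.0938, 0.1146, 0.2188, 0.1979]
t=2: π = [0.1467, 0.1910, 0.1198, 0.1241, 0.2240, 0.1944]
t=3: π = [0.1474, 0.1889, 0.1186, 0.1221, 0.2308, 0.1923]
t=4: π = [0.1469, 0.1888, 0.1189, 0.1218, 0.2321, 0.1915]
t=5: π = [0.1469, 0.1888, 0.1189, 0.1217, 0.2325, 0.1912]

π = [0.1469, 0.1888, 0.1189, 0.1217, 0.2325, 0.1912]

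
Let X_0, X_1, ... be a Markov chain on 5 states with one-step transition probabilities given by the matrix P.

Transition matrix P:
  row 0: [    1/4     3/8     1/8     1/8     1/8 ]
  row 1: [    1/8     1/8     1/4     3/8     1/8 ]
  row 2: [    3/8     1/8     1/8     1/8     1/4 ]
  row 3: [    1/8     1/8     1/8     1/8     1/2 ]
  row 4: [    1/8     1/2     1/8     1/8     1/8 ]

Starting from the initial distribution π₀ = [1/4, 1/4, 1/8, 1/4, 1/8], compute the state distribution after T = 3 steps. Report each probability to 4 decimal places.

t=0: π = [0.2500, 0.2500, 0.1250, 0.2500, 0.1250]
t=1: π = [0.1875, 0.2344, 0.1563, 0.1875, 0.2344]
t=2: π = [0.1875, 0.2598, 0.1543, 0.1836, 0.2148]
t=3: π = [0.1870, 0.2524, 0.1575, 0.1899, 0.2131]

π = [0.1870, 0.2524, 0.1575, 0.1899, 0.2131]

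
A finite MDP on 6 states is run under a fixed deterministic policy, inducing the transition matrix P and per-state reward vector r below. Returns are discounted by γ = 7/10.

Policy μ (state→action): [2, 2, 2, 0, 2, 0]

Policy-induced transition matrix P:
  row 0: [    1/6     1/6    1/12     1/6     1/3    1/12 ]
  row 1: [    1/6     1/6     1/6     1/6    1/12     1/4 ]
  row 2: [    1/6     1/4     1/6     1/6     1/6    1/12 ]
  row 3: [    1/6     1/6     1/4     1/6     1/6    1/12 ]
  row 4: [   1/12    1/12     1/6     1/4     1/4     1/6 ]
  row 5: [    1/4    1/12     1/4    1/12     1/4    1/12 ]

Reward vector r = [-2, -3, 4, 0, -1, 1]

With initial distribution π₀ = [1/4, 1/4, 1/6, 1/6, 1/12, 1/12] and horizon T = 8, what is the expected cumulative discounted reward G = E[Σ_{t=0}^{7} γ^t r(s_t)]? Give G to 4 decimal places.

t=0: π = [0.2500, 0.2500, 0.1667, 0.1667, 0.0833, 0.0833], E[r] = -0.5833, γ^t·E[r] = -0.583333, running G = -0.583333
t=1: π = [0.1667, 0.1667, 0.1667, 0.1667, 0.2014, 0.1319], E[r] = -0.2361, γ^t·E[r] = -0.165278, running G = -0.748611
t=2: π = [0.1609, 0.1528, 0.1777, 0.1725, 0.2083, 0.1279], E[r] = -0.1499, γ^t·E[r] = -0.073443, running G = -0.822054
t=3: π = [0.1600, 0.1535, 0.1783, 0.1734, 0.2088, 0.1262], E[r] = -0.1497, γ^t·E[r] = -0.051361, running G = -0.873415
t=4: π = [0.1598, 0.1536, 0.1783, 0.1736, 0.2084, 0.1263], E[r] = -0.1494, γ^t·E[r] = -0.035862, running G = -0.909277
t=5: π = [0.1598, 0.1536, 0.1783, 0.1735, 0.2084, 0.1263], E[r] = -0.1493, γ^t·E[r] = -0.025085, running G = -0.934362
t=6: π = [0.1598, 0.1536, 0.1783, 0.1735, 0.2084, 0.1263], E[r] = -0.1493, γ^t·E[r] = -0.017567, running G = -0.951929
t=7: π = [0.1598, 0.1536, 0.1783, 0.1735, 0.2084, 0.1263], E[r] = -0.1493, γ^t·E[r] = -0.012297, running G = -0.964227

G = -0.9642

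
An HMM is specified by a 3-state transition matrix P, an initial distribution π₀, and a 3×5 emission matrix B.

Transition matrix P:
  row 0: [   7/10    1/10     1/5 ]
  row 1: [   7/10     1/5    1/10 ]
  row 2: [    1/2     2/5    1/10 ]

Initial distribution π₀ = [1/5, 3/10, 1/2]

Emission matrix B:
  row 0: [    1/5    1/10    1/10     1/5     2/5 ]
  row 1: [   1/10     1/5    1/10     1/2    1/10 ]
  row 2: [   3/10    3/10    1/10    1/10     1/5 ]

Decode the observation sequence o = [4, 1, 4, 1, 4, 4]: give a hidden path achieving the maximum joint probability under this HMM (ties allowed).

path = [2, 1, 0, 0, 0, 0]

t=0: δ = [8.000e-02, 3.000e-02, 1.000e-01]  (obs o_0=4)
t=1: δ = [5.600e-03, 8.000e-03, 4.800e-03]  ψ = [0, 2, 0]  (obs o_1=1)
t=2: δ = [2.240e-03, 1.920e-04, 2.240e-04]  ψ = [1, 2, 0]  (obs o_2=4)
t=3: δ = [1.568e-04, 4.480e-05, 1.344e-04]  ψ = [0, 0, 0]  (obs o_3=1)
t=4: δ = [4.390e-05, 5.376e-06, 6.272e-06]  ψ = [0, 2, 0]  (obs o_4=4)
t=5: δ = [1.229e-05, 4.390e-07, 1.756e-06]  ψ = [0, 0, 0]  (obs o_5=4)
backtrack: best end state = 0; path = [2, 1, 0, 0, 0, 0]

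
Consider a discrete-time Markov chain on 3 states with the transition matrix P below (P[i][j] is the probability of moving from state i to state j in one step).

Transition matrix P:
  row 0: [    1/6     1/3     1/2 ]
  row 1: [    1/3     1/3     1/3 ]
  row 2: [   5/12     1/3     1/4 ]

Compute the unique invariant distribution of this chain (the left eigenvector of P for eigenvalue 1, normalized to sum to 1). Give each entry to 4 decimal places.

Balance equations π_j = Σ_i π_i·P[i][j]:
  π_0 = 1/6·π_0 + 1/3·π_1 + 5/12·π_2
  π_1 = 1/3·π_0 + 1/3·π_1 + 1/3·π_2
  normalize: π_0 + π_1 + π_2 = 1
Solving the linear system gives exactly π = [14/45, 1/3, 16/45].

π = [0.3111, 0.3333, 0.3556]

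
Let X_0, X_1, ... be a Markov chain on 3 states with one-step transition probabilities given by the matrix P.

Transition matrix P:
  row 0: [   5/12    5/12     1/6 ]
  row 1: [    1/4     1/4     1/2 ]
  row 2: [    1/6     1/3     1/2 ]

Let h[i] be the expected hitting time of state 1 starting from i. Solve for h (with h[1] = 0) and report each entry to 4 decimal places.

h = [2.5263, 0.0000, 2.8421]

First-step conditioning: h[1] = 0; for i ≠ 1, h[i] = 1 + Σ_k P[i][k]·h[k].
  h[0] = 1 + 5/12·h[0] + 1/6·h[2]
  h[2] = 1 + 1/6·h[0] + 1/2·h[2]
Solving the 2×2 linear system over states ≠ 1 gives exactly h = [48/19, 0, 54/19] (h[1] = 0 is the target).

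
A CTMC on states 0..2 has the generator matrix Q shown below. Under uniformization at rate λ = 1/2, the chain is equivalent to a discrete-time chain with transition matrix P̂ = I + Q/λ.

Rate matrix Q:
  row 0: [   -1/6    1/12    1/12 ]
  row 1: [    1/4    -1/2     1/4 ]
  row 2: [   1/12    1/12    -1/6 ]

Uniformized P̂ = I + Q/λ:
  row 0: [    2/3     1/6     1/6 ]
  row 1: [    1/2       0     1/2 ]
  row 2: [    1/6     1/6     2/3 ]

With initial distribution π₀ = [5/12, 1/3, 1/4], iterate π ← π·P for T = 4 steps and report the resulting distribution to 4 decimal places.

t=0: π = [0.4167, 0.3333, 0.2500]
t=1: π = [0.4861, 0.1111, 0.4028]
t=2: π = [0.4468, 0.1481, 0.4051]
t=3: π = [0.4394, 0.1420, 0.4186]
t=4: π = [0.4337, 0.1430, 0.4233]

π = [0.4337, 0.1430, 0.4233]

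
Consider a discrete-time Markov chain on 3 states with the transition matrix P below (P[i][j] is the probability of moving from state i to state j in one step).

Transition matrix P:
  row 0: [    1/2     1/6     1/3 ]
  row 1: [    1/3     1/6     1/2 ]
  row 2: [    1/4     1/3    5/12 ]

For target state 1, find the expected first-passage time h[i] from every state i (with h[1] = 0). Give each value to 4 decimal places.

First-step conditioning: h[1] = 0; for i ≠ 1, h[i] = 1 + Σ_k P[i][k]·h[k].
  h[0] = 1 + 1/2·h[0] + 1/3·h[2]
  h[2] = 1 + 1/4·h[0] + 5/12·h[2]
Solving the 2×2 linear system over states ≠ 1 gives exactly h = [22/5, 0, 18/5] (h[1] = 0 is the target).

h = [4.4000, 0.0000, 3.6000]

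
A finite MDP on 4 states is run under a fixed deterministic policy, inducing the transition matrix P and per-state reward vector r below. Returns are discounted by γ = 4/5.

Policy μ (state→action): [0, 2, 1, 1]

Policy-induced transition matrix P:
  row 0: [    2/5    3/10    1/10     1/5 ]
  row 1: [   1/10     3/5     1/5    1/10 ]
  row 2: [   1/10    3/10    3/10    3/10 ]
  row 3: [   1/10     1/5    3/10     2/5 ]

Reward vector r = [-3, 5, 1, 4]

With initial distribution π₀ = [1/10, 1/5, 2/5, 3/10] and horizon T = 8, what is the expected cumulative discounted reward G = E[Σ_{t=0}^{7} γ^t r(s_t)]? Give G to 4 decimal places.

t=0: π = [0.1000, 0.2000, 0.4000, 0.3000], E[r] = 2.3000, γ^t·E[r] = 2.300000, running G = 2.300000
t=1: π = [0.1300, 0.3300, 0.2600, 0.2800], E[r] = 2.6400, γ^t·E[r] = 2.112000, running G = 4.412000
t=2: π = [0.1390, 0.3710, 0.2410, 0.2490], E[r] = 2.6750, γ^t·E[r] = 1.712000, running G = 6.124000
t=3: π = [0.1417, 0.3864, 0.2351, 0.2368], E[r] = 2.6892, γ^t·E[r] = 1.376870, running G = 7.500870
t=4: π = [0.1425, 0.3922, 0.2330, 0.2322], E[r] = 2.6956, γ^t·E[r] = 1.104122, running G = 8.604992
t=5: π = [0.1428, 0.3944, 0.2323, 0.2305], E[r] = 2.6984, γ^t·E[r] = 0.884197, running G = 9.489190
t=6: π = [0.1428, 0.3953, 0.2320, 0.2299], E[r] = 2.6995, γ^t·E[r] = 0.707654, running G = 10.196844
t=7: π = [0.1428, 0.3956, 0.2319, 0.2296], E[r] = 2.6999, γ^t·E[r] = 0.566219, running G = 10.763063

G = 10.7631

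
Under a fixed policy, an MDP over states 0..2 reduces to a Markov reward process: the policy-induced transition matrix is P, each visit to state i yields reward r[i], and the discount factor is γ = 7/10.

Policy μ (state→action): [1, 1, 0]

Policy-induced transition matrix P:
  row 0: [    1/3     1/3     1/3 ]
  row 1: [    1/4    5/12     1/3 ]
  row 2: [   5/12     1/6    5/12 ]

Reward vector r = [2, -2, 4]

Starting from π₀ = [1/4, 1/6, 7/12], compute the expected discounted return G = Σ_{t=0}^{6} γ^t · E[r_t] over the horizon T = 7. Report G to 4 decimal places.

t=0: π = [0.2500, 0.1667, 0.5833], E[r] = 2.5000, γ^t·E[r] = 2.500000, running G = 2.500000
t=1: π = [0.3681, 0.2500, 0.3819], E[r] = 1.7639, γ^t·E[r] = 1.234722, running G = 3.734722
t=2: π = [0.3443, 0.2905, 0.3652], E[r] = 1.5683, γ^t·E[r] = 0.768461, running G = 4.503183
t=3: π = [0.3396, 0.2967, 0.3638], E[r] = 1.5408, γ^t·E[r] = 0.528494, running G = 5.031677
t=4: π = [0.3389, 0.2974, 0.3636], E[r] = 1.5376, γ^t·E[r] = 0.369172, running G = 5.400849
t=5: π = [0.3389, 0.2975, 0.3636], E[r] = 1.5372, γ^t·E[r] = 0.258362, running G = 5.659211
t=6: π = [0.3388, 0.2975, 0.3636], E[r] = 1.5372, γ^t·E[r] = 0.180849, running G = 5.840060

G = 5.8401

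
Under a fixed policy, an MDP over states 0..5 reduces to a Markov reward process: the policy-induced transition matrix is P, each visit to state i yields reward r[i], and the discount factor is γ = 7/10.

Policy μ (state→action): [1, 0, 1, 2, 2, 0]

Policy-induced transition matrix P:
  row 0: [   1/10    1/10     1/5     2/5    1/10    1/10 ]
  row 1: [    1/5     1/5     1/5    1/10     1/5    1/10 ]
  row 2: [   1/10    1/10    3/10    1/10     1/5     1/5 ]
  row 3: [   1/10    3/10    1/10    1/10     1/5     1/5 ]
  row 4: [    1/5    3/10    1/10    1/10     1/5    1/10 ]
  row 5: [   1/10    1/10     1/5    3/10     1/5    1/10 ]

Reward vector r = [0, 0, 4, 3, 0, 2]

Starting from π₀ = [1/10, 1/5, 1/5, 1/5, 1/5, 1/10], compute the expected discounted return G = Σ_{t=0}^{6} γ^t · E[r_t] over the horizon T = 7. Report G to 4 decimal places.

t=0: π = [0.1000, 0.2000, 0.2000, 0.2000, 0.2000, 0.1000], E[r] = 1.6000, γ^t·E[r] = 1.600000, running G = 1.600000
t=1: π = [0.1400, 0.2000, 0.1800, 0.1500, 0.1900, 0.1400], E[r] = 1.4500, γ^t·E[r] = 1.015000, running G = 2.615000
t=2: π = [0.1390, 0.1880, 0.1840, 0.1700, 0.1860, 0.1330], E[r] = 1.5120, γ^t·E[r] = 0.740880, running G = 3.355880
t=3: π = [0.1374, 0.1900, 0.1828, 0.1683, 0.1861, 0.1354], E[r] = 1.5069, γ^t·E[r] = 0.516867, running G = 3.872747
t=4: π = [0.1376, 0.1899, 0.1828, 0.1683, 0.1863, 0.1351], E[r] = 1.5065, γ^t·E[r] = 0.361706, running G = 4.234453
t=5: π = [0.1376, 0.1899, 0.1828, 0.1683, 0.1862, 0.1351], E[r] = 1.5065, γ^t·E[r] = 0.253190, running G = 4.487642
t=6: π = [0.1376, 0.1899, 0.1828, 0.1683, 0.1862, 0.1351], E[r] = 1.5065, γ^t·E[r] = 0.177234, running G = 4.664876

G = 4.6649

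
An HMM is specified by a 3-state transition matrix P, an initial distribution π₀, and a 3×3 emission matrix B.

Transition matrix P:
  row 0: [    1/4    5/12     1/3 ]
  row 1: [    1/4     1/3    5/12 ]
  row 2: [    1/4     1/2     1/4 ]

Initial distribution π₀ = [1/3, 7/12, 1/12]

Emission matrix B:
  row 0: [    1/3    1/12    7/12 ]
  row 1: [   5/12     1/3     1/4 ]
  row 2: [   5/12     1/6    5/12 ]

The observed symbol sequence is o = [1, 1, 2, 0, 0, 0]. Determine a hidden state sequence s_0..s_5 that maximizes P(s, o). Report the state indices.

path = [1, 1, 2, 1, 2, 1]

t=0: δ = [2.778e-02, 1.944e-01, 1.389e-02]  (obs o_0=1)
t=1: δ = [4.051e-03, 2.160e-02, 1.350e-02]  ψ = [1, 1, 1]  (obs o_1=1)
t=2: δ = [3.151e-03, 1.800e-03, 3.751e-03]  ψ = [1, 1, 1]  (obs o_2=2)
t=3: δ = [3.126e-04, 7.814e-04, 4.376e-04]  ψ = [2, 2, 0]  (obs o_3=0)
t=4: δ = [6.512e-05, 1.085e-04, 1.357e-04]  ψ = [1, 1, 1]  (obs o_4=0)
t=5: δ = [1.131e-05, 2.826e-05, 1.884e-05]  ψ = [2, 2, 1]  (obs o_5=0)
backtrack: best end state = 1; path = [1, 1, 2, 1, 2, 1]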